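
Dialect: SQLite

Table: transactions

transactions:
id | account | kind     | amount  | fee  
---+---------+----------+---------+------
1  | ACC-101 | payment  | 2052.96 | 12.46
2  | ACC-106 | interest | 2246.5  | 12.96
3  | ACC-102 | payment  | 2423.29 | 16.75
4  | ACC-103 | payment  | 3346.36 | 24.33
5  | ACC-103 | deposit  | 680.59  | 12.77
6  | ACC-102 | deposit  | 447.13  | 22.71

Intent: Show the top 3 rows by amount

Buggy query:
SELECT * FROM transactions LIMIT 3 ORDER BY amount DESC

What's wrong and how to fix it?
Bug: LIMIT must come after ORDER BY

Fix: Sort with ORDER BY, then apply LIMIT

Corrected query:
SELECT * FROM transactions ORDER BY amount DESC LIMIT 3

Result:
id | account | kind     | amount  | fee  
---+---------+----------+---------+------
4  | ACC-103 | payment  | 3346.36 | 24.33
3  | ACC-102 | payment  | 2423.29 | 16.75
2  | ACC-106 | interest | 2246.5  | 12.96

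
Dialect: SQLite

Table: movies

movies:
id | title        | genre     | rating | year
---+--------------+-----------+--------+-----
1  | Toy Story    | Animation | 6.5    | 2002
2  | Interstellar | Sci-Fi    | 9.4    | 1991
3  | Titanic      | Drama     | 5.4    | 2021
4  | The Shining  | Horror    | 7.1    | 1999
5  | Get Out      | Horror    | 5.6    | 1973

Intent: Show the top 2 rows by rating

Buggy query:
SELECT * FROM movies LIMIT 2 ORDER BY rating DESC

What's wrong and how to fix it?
Bug: LIMIT must come after ORDER BY

Fix: Sort with ORDER BY, then apply LIMIT

Corrected query:
SELECT * FROM movies ORDER BY rating DESC LIMIT 2

Result:
id | title        | genre  | rating | year
---+--------------+--------+--------+-----
2  | Interstellar | Sci-Fi | 9.4    | 1991
4  | The Shining  | Horror | 7.1    | 1999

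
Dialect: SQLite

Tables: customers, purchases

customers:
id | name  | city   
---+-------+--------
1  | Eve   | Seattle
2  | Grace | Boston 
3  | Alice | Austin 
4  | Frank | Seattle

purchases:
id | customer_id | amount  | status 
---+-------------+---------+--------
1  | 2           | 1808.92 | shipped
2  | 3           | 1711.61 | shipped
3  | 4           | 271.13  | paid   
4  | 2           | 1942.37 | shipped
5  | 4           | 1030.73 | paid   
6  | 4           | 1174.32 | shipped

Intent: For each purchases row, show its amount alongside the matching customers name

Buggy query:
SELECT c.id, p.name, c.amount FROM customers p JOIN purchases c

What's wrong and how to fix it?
Bug: Missing join condition: each purchases row is matched to all customers rows instead of just its own

Fix: Specify the join condition linking the foreign key to the parent id

Corrected query:
SELECT c.id, p.name, c.amount FROM customers p JOIN purchases c ON c.customer_id = p.id

Result:
id | name  | amount 
---+-------+--------
1  | Grace | 1808.92
2  | Alice | 1711.61
3  | Frank | 271.13 
4  | Grace | 1942.37
5  | Frank | 1030.73
6  | Frank | 1174.32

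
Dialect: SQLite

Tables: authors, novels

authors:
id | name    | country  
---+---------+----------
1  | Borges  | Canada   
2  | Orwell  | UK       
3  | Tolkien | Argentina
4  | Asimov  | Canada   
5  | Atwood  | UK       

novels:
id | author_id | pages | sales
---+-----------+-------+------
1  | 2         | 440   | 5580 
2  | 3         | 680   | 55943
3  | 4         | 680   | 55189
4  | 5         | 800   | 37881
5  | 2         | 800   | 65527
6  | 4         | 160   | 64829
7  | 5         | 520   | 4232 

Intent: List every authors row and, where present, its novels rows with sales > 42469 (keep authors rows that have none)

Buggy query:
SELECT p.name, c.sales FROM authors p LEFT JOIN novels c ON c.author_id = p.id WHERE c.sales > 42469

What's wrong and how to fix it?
Bug: Filtering c.sales in WHERE discards the NULL rows produced by LEFT JOIN, turning it into an inner join

Fix: Put 'c.sales > 42469' in the JOIN's ON clause instead of WHERE

Corrected query:
SELECT p.name, c.sales FROM authors p LEFT JOIN novels c ON c.author_id = p.id AND c.sales > 42469

Result:
name    | sales
--------+------
Borges  | NULL 
Orwell  | 65527
Tolkien | 55943
Asimov  | 55189
Asimov  | 64829
Atwood  | NULL 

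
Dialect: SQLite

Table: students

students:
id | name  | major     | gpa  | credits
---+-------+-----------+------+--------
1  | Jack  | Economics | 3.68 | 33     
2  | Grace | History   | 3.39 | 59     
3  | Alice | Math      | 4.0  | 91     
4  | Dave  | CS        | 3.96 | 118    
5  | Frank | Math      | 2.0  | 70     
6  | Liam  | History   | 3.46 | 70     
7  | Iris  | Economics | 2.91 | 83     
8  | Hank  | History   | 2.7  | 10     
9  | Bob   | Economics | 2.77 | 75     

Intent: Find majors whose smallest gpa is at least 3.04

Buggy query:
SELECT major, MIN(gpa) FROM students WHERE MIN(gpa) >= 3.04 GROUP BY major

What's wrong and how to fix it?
Bug: Aggregates like MIN are computed per group after WHERE runs

Fix: Replace WHERE with HAVING after the GROUP BY

Corrected query:
SELECT major, MIN(gpa) FROM students GROUP BY major HAVING MIN(gpa) >= 3.04

Result:
major | MIN(gpa)
------+---------
CS    | 3.96    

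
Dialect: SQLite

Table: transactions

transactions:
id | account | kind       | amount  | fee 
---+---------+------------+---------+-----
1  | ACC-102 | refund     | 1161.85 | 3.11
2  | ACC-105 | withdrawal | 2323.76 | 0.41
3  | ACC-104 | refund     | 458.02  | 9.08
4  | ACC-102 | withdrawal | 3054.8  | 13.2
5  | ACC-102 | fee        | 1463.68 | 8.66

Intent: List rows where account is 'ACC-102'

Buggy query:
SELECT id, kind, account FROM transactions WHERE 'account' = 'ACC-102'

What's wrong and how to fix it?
Bug: 'account' in single quotes is a string literal, not the column; the comparison is literal-vs-literal and never true

Fix: Reference the column as account without single quotes

Corrected query:
SELECT id, kind, account FROM transactions WHERE account = 'ACC-102'

Result:
id | kind       | account
---+------------+--------
1  | refund     | ACC-102
4  | withdrawal | ACC-102
5  | fee        | ACC-102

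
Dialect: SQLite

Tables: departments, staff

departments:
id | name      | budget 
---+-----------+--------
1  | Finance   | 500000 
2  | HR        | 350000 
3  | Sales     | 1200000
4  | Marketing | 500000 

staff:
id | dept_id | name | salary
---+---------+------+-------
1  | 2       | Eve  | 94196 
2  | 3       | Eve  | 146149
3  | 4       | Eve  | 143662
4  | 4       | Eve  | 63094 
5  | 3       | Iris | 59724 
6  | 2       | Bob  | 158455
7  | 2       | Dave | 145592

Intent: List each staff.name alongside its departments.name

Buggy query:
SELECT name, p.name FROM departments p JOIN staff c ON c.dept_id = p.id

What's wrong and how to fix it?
Bug: Both tables have a 'name' column; the unqualified reference is ambiguous

Fix: Qualify the column with its table alias (c.name)

Corrected query:
SELECT c.name, p.name FROM departments p JOIN staff c ON c.dept_id = p.id

Result:
name | name     
-----+----------
Eve  | HR       
Eve  | Sales    
Eve  | Marketing
Eve  | Marketing
Iris | Sales    
Bob  | HR       
Dave | HR       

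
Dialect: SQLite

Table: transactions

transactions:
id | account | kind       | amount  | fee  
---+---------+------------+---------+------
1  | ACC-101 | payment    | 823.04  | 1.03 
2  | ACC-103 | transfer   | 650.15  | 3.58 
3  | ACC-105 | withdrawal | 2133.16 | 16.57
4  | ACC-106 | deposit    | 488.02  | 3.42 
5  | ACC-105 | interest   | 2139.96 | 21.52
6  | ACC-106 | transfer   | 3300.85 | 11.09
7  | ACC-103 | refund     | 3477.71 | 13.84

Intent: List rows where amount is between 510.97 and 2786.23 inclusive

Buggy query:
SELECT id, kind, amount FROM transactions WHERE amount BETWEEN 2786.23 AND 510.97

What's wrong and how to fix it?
Bug: BETWEEN expects the lower bound first; with 2786.23 AND 510.97 the range is empty

Fix: Swap the bounds so the smaller value comes first

Corrected query:
SELECT id, kind, amount FROM transactions WHERE amount BETWEEN 510.97 AND 2786.23

Result:
id | kind       | amount 
---+------------+--------
1  | payment    | 823.04 
2  | transfer   | 650.15 
3  | withdrawal | 2133.16
5  | interest   | 2139.96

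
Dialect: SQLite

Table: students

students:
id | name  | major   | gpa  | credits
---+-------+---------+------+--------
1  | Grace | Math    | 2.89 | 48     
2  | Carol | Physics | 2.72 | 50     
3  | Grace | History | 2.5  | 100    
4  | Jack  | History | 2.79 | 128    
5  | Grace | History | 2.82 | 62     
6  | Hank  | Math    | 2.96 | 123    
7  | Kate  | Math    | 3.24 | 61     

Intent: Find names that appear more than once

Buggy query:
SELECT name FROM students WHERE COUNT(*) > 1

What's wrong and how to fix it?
Bug: COUNT(*) is an aggregate and cannot be used in WHERE

Fix: GROUP BY name, then filter groups with HAVING COUNT(*) > 1

Corrected query:
SELECT name FROM students GROUP BY name HAVING COUNT(*) > 1

Result:
name 
-----
Grace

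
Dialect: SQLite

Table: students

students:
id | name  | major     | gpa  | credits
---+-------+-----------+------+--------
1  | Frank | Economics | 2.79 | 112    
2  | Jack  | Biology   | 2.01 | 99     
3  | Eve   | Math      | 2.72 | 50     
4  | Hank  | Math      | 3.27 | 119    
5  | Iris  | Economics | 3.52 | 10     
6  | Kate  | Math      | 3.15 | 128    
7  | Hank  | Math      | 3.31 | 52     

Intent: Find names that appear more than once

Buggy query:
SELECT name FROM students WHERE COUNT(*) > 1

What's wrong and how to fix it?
Bug: WHERE can't reference COUNT(*); aggregates are computed after WHERE

Fix: Group first, then use HAVING for the count condition

Corrected query:
SELECT name FROM students GROUP BY name HAVING COUNT(*) > 1

Result:
name
----
Hank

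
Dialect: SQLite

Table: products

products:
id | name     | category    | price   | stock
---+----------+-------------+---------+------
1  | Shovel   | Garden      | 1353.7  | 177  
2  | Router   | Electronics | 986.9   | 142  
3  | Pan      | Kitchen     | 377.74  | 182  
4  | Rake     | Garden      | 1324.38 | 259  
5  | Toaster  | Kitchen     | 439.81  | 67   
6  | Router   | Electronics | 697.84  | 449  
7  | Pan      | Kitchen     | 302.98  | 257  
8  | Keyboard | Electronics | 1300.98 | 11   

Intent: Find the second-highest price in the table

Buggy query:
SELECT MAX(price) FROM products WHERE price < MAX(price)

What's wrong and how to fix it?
Bug: The inner MAX is an aggregate inside WHERE, which is not allowed

Fix: Put the inner MAX in a scalar subquery

Corrected query:
SELECT MAX(price) FROM products WHERE price < (SELECT MAX(price) FROM products)

Result:
MAX(price)
----------
1324.38   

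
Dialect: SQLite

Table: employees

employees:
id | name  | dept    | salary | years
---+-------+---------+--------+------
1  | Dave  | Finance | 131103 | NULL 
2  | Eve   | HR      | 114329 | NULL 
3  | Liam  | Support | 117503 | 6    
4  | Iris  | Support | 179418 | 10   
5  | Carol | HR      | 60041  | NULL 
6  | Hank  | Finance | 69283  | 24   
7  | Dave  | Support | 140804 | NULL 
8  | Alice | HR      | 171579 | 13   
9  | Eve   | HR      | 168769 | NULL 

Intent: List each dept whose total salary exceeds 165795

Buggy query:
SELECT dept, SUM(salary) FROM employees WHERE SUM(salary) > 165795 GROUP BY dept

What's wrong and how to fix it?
Bug: WHERE runs before GROUP BY, so aggregates aren't available there

Fix: Use HAVING (which filters groups after aggregation) instead of WHERE

Corrected query:
SELECT dept, SUM(salary) FROM employees GROUP BY dept HAVING SUM(salary) > 165795

Result:
dept    | SUM(salary)
--------+------------
Finance | 200386     
HR      | 514718     
Support | 437725     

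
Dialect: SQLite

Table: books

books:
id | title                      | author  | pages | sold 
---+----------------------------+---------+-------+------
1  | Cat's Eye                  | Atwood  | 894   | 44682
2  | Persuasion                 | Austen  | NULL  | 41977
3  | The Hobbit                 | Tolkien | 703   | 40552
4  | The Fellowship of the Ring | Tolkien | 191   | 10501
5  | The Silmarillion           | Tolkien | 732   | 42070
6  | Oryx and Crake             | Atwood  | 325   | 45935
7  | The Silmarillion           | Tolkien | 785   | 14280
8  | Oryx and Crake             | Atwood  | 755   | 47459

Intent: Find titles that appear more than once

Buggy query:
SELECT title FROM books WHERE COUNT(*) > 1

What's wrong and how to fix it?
Bug: COUNT(*) is an aggregate and cannot be used in WHERE

Fix: GROUP BY title, then filter groups with HAVING COUNT(*) > 1

Corrected query:
SELECT title FROM books GROUP BY title HAVING COUNT(*) > 1

Result:
title           
----------------
Oryx and Crake  
The Silmarillion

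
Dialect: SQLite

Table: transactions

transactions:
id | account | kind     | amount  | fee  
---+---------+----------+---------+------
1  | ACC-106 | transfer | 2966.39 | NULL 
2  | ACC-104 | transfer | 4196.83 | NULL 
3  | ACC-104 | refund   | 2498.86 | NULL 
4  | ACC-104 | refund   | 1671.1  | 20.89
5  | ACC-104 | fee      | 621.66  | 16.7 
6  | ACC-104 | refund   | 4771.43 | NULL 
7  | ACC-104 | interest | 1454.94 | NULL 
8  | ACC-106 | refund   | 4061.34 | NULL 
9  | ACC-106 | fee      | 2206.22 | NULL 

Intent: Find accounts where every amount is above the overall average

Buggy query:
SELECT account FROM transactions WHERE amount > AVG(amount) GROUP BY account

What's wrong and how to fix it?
Bug: WHERE evaluates per row before aggregation, so AVG() is unavailable

Fix: Compute the overall average in a scalar subquery and compare each group's MIN against it in HAVING

Corrected query:
SELECT account FROM transactions GROUP BY account HAVING MIN(amount) > (SELECT AVG(amount) FROM transactions)

Result:
(no rows)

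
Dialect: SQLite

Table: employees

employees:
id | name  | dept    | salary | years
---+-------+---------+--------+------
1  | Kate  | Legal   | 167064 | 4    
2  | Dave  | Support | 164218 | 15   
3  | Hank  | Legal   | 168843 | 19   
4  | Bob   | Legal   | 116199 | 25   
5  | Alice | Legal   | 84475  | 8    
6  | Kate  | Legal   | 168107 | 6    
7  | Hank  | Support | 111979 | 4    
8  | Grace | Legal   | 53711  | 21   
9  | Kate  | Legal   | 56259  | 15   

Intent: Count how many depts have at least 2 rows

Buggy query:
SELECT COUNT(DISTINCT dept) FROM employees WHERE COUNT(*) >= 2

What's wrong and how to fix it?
Bug: COUNT(*) cannot appear in WHERE; the per-group count doesn't exist yet

Fix: Group first with HAVING COUNT(*) >= 2, then COUNT the resulting groups

Corrected query:
SELECT COUNT(*) FROM (SELECT dept FROM employees GROUP BY dept HAVING COUNT(*) >= 2)

Result:
COUNT(*)
--------
2       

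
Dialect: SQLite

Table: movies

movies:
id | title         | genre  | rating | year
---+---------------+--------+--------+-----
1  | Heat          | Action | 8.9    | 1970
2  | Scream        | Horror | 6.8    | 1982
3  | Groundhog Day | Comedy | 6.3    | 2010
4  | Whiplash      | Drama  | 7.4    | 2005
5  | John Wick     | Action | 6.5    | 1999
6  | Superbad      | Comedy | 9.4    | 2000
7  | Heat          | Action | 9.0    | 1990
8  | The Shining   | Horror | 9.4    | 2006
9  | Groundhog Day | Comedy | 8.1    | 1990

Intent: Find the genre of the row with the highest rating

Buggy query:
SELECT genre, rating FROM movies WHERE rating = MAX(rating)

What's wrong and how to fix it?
Bug: WHERE is evaluated per row; an aggregate over the whole table isn't defined there

Fix: Use a subquery: WHERE rating = (SELECT MAX(rating) FROM movies)

Corrected query:
SELECT genre, rating FROM movies WHERE rating = (SELECT MAX(rating) FROM movies)

Result:
genre  | rating
-------+-------
Comedy | 9.4   
Horror | 9.4   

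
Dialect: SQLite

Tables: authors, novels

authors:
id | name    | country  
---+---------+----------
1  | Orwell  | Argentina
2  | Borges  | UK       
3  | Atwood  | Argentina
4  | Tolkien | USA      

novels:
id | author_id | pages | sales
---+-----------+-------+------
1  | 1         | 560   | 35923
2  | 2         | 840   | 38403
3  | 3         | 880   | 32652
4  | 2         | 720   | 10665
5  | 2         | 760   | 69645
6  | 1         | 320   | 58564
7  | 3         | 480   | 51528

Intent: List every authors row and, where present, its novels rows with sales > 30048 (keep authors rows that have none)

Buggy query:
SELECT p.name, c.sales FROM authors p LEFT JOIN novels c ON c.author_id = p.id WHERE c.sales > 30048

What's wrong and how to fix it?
Bug: A WHERE condition on the right-hand table after LEFT JOIN drops unmatched parents

Fix: Move the right-table condition into the ON clause so unmatched parents are kept

Corrected query:
SELECT p.name, c.sales FROM authors p LEFT JOIN novels c ON c.author_id = p.id AND c.sales > 30048

Result:
name    | sales
--------+------
Orwell  | 35923
Orwell  | 58564
Borges  | 38403
Borges  | 69645
Atwood  | 32652
Atwood  | 51528
Tolkien | NULL 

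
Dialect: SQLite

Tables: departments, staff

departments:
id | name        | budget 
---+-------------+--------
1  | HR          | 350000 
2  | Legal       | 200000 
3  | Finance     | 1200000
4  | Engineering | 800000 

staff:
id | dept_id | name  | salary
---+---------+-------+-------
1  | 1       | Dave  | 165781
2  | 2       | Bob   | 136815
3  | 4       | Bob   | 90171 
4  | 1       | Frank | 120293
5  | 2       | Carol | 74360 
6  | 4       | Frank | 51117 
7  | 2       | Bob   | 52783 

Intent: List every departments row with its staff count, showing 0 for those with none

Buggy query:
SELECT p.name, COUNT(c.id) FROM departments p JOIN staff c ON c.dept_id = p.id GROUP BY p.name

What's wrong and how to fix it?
Bug: An inner join excludes parents with zero children

Fix: Use LEFT JOIN so parents without children still appear (COUNT(c.id) gives 0)

Corrected query:
SELECT p.name, COUNT(c.id) FROM departments p LEFT JOIN staff c ON c.dept_id = p.id GROUP BY p.name

Result:
name        | COUNT(c.id)
------------+------------
Engineering | 2          
Finance     | 0          
HR          | 2          
Legal       | 3          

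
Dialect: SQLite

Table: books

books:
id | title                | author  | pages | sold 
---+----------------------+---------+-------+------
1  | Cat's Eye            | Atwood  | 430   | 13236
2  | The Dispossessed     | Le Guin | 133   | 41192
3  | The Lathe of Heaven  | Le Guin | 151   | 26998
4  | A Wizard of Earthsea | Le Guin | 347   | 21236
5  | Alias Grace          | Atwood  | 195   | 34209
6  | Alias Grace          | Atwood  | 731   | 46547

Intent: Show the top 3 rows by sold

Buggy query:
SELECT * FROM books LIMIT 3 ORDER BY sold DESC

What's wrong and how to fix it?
Bug: LIMIT must come after ORDER BY

Fix: Swap the clauses: ORDER BY first, then LIMIT

Corrected query:
SELECT * FROM books ORDER BY sold DESC LIMIT 3

Result:
id | title            | author  | pages | sold 
---+------------------+---------+-------+------
6  | Alias Grace      | Atwood  | 731   | 46547
2  | The Dispossessed | Le Guin | 133   | 41192
5  | Alias Grace      | Atwood  | 195   | 34209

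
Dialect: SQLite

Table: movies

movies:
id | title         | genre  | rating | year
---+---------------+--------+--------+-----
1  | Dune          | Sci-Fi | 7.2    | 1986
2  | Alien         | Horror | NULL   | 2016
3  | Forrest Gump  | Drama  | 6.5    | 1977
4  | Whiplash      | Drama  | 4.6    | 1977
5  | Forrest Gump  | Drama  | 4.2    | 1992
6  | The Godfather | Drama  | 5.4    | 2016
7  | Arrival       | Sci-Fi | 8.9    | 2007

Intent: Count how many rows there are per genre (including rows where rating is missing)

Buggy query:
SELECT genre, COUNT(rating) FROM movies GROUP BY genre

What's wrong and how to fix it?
Bug: COUNT(rating) skips NULLs, so groups with missing rating are undercounted

Fix: Use COUNT(*) to count all rows regardless of NULL

Corrected query:
SELECT genre, COUNT(*) FROM movies GROUP BY genre

Result:
genre  | COUNT(*)
-------+---------
Drama  | 4       
Horror | 1       
Sci-Fi | 2       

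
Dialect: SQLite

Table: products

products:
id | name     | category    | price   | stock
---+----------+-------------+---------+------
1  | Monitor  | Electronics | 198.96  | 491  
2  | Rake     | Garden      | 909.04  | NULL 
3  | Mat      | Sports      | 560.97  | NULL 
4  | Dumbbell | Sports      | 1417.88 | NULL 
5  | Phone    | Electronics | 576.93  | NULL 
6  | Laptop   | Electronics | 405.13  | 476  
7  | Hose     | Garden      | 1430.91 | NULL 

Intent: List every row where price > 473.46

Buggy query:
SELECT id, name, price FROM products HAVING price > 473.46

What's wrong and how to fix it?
Bug: This is a non-aggregate query (no GROUP BY, no aggregates), so in SQLite the HAVING clause is invalid here; a row-level condition belongs in WHERE

Fix: Use WHERE for row-level filtering

Corrected query:
SELECT id, name, price FROM products WHERE price > 473.46

Result:
id | name     | price  
---+----------+--------
2  | Rake     | 909.04 
3  | Mat      | 560.97 
4  | Dumbbell | 1417.88
5  | Phone    | 576.93 
7  | Hose     | 1430.91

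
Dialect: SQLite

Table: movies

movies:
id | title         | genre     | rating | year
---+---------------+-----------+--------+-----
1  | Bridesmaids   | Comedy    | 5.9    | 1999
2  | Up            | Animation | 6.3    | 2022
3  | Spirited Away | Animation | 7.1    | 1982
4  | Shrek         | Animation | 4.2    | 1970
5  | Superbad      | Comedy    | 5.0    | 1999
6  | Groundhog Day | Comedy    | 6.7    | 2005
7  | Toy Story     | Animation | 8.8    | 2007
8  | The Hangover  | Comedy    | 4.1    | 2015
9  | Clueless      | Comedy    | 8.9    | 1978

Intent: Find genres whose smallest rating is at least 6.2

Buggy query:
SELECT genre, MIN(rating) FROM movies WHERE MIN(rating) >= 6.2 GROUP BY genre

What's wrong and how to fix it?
Bug: Aggregates like MIN are computed per group after WHERE runs

Fix: Use HAVING for the per-group MIN condition

Corrected query:
SELECT genre, MIN(rating) FROM movies GROUP BY genre HAVING MIN(rating) >= 6.2

Result:
(no rows)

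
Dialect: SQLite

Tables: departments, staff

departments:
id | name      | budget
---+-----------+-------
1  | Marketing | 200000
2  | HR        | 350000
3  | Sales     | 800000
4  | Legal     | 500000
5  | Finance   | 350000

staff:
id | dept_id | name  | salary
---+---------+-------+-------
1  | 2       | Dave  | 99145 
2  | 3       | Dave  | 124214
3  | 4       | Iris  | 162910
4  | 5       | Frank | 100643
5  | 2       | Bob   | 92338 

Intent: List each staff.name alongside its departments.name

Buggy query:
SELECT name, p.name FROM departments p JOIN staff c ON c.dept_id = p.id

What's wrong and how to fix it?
Bug: 'name' exists in both joined tables, so the database can't tell which one is meant

Fix: Prefix ambiguous columns with the table alias

Corrected query:
SELECT c.name, p.name FROM departments p JOIN staff c ON c.dept_id = p.id

Result:
name  | name   
------+--------
Dave  | HR     
Dave  | Sales  
Iris  | Legal  
Frank | Finance
Bob   | HR     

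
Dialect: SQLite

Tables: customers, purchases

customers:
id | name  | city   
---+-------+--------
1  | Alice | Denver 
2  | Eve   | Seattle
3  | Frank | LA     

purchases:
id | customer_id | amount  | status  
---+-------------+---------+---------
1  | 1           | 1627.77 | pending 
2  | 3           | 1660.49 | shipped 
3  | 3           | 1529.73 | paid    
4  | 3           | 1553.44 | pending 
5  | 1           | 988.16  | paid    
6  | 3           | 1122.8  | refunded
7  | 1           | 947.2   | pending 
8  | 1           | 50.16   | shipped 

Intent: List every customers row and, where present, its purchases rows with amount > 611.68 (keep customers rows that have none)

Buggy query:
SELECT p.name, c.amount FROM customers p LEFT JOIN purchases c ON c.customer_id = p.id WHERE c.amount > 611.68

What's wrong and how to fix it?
Bug: A WHERE condition on the right-hand table after LEFT JOIN drops unmatched parents

Fix: Put 'c.amount > 611.68' in the JOIN's ON clause instead of WHERE

Corrected query:
SELECT p.name, c.amount FROM customers p LEFT JOIN purchases c ON c.customer_id = p.id AND c.amount > 611.68

Result:
name  | amount 
------+--------
Alice | 947.2  
Alice | 988.16 
Alice | 1627.77
Eve   | NULL   
Frank | 1122.8 
Frank | 1529.73
Frank | 1553.44
Frank | 1660.49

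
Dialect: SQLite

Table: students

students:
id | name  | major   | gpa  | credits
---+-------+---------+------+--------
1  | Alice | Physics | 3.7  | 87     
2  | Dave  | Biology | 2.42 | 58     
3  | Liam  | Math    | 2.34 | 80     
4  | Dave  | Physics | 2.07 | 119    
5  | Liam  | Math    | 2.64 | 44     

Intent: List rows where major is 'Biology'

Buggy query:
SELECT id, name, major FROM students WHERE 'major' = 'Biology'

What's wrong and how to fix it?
Bug: 'major' in single quotes is a string literal, not the column; the comparison is literal-vs-literal and never true

Fix: Reference the column as major without single quotes

Corrected query:
SELECT id, name, major FROM students WHERE major = 'Biology'

Result:
id | name | major  
---+------+--------
2  | Dave | Biology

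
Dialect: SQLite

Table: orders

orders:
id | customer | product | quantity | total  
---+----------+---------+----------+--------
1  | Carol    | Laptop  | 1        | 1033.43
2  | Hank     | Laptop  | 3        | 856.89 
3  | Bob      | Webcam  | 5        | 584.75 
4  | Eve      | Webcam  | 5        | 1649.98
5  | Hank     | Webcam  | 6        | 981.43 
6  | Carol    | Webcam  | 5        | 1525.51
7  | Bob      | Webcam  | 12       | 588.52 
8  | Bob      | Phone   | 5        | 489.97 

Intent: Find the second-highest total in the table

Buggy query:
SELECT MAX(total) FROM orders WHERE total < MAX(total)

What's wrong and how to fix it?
Bug: MAX(total) on the right of the comparison is an aggregate-in-WHERE error

Fix: Put the inner MAX in a scalar subquery

Corrected query:
SELECT MAX(total) FROM orders WHERE total < (SELECT MAX(total) FROM orders)

Result:
MAX(total)
----------
1525.51   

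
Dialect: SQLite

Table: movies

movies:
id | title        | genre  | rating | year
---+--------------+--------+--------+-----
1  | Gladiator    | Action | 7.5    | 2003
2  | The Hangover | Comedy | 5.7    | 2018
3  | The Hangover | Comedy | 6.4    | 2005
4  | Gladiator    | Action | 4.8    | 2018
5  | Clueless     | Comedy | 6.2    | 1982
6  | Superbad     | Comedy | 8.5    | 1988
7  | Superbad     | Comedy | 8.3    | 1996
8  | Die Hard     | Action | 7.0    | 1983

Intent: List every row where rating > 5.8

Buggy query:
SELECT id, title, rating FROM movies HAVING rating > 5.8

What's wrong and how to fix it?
Bug: This is a non-aggregate query (no GROUP BY, no aggregates), so in SQLite the HAVING clause is invalid here; a row-level condition belongs in WHERE

Fix: Use WHERE for row-level filtering

Corrected query:
SELECT id, title, rating FROM movies WHERE rating > 5.8

Result:
id | title        | rating
---+--------------+-------
1  | Gladiator    | 7.5   
3  | The Hangover | 6.4   
5  | Clueless     | 6.2   
6  | Superbad     | 8.5   
7  | Superbad     | 8.3   
8  | Die Hard     | 7     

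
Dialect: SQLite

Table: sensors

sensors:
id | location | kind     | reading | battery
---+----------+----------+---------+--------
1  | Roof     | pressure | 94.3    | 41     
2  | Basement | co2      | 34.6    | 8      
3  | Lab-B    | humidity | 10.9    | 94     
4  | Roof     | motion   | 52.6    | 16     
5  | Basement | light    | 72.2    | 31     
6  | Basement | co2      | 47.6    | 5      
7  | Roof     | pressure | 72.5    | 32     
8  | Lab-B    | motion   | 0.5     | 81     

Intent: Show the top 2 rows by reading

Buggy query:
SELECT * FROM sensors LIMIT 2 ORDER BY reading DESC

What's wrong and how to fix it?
Bug: ORDER BY cannot follow LIMIT; LIMIT is the final clause

Fix: Sort with ORDER BY, then apply LIMIT

Corrected query:
SELECT * FROM sensors ORDER BY reading DESC LIMIT 2

Result:
id | location | kind     | reading | battery
---+----------+----------+---------+--------
1  | Roof     | pressure | 94.3    | 41     
7  | Roof     | pressure | 72.5    | 32     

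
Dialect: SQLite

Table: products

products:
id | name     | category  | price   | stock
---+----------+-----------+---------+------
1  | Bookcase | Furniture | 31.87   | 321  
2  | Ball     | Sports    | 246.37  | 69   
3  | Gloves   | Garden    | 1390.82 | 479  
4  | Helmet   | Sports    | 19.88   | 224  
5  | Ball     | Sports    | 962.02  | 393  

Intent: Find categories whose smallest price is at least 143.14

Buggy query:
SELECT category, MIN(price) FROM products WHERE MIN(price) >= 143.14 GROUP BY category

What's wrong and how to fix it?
Bug: Aggregates like MIN are computed per group after WHERE runs

Fix: Replace WHERE with HAVING after the GROUP BY

Corrected query:
SELECT category, MIN(price) FROM products GROUP BY category HAVING MIN(price) >= 143.14

Result:
category | MIN(price)
---------+-----------
Garden   | 1390.82   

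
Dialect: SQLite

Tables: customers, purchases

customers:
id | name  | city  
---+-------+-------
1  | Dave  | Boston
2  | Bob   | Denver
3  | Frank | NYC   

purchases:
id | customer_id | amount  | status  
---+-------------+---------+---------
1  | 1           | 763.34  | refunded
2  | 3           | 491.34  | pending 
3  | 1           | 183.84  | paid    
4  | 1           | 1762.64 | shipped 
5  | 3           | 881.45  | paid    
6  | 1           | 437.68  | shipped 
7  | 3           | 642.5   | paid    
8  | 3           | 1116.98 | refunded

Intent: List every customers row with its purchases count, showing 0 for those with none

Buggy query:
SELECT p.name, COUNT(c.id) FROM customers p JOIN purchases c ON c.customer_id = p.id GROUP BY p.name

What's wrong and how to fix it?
Bug: INNER JOIN drops customers rows that have no matching purchases rows

Fix: Switch to LEFT JOIN to retain unmatched parent rows

Corrected query:
SELECT p.name, COUNT(c.id) FROM customers p LEFT JOIN purchases c ON c.customer_id = p.id GROUP BY p.name

Result:
name  | COUNT(c.id)
------+------------
Bob   | 0          
Dave  | 4          
Frank | 4          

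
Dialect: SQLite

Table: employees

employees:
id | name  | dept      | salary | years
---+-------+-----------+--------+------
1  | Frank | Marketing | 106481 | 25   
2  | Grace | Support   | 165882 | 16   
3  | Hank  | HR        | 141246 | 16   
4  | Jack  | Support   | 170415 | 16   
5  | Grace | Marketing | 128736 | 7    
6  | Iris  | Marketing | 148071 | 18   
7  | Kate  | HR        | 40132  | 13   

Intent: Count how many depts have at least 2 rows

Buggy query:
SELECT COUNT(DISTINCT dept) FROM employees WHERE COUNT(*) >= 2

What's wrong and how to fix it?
Bug: WHERE filters individual rows, not groups, so a group-level COUNT is invalid there

Fix: Group first with HAVING COUNT(*) >= 2, then COUNT the resulting groups

Corrected query:
SELECT COUNT(*) FROM (SELECT dept FROM employees GROUP BY dept HAVING COUNT(*) >= 2)

Result:
COUNT(*)
--------
3       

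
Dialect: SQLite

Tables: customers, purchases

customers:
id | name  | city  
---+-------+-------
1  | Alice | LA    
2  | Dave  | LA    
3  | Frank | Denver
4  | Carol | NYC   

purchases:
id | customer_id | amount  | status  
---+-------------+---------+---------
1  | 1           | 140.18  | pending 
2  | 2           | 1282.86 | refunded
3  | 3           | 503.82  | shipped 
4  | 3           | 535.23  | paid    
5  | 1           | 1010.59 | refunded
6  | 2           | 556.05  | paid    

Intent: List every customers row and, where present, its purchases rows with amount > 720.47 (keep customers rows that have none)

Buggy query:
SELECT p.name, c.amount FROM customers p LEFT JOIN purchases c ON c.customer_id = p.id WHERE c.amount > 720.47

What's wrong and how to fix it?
Bug: A WHERE condition on the right-hand table after LEFT JOIN drops unmatched parents

Fix: Move the right-table condition into the ON clause so unmatched parents are kept

Corrected query:
SELECT p.name, c.amount FROM customers p LEFT JOIN purchases c ON c.customer_id = p.id AND c.amount > 720.47

Result:
name  | amount 
------+--------
Alice | 1010.59
Dave  | 1282.86
Frank | NULL   
Carol | NULL   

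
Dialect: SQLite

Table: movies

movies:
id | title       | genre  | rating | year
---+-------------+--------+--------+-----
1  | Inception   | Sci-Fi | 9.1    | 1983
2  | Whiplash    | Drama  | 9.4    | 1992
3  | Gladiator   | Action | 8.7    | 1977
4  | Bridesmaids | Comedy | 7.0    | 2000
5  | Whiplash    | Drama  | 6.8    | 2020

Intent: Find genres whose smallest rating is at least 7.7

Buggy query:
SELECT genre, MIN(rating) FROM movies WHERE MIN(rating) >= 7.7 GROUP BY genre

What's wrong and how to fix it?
Bug: Aggregates like MIN are computed per group after WHERE runs

Fix: Use HAVING for the per-group MIN condition

Corrected query:
SELECT genre, MIN(rating) FROM movies GROUP BY genre HAVING MIN(rating) >= 7.7

Result:
genre  | MIN(rating)
-------+------------
Action | 8.7        
Sci-Fi | 9.1        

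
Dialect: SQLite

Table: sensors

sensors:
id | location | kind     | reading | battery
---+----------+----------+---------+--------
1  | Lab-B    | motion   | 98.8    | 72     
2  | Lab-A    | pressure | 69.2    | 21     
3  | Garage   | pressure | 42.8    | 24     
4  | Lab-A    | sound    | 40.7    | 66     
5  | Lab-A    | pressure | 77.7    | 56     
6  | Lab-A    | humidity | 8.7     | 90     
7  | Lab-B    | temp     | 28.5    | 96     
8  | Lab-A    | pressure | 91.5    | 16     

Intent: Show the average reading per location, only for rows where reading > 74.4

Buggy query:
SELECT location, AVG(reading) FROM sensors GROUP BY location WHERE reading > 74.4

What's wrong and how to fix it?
Bug: Row-level WHERE must come before GROUP BY in the clause order

Fix: Move the WHERE clause before GROUP BY

Corrected query:
SELECT location, AVG(reading) FROM sensors WHERE reading > 74.4 GROUP BY location

Result:
location | AVG(reading)
---------+-------------
Lab-A    | 84.6        
Lab-B    | 98.8        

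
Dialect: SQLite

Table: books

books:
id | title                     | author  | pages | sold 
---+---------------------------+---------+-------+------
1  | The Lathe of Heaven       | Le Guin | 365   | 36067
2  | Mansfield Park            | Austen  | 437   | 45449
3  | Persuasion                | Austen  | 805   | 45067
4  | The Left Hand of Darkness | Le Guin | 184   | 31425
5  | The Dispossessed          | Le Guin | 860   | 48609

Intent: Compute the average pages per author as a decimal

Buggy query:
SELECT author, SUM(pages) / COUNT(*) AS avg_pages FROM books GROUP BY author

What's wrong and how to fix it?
Bug: Both operands are integers, so '/' performs integer division and truncates

Fix: Cast one side to REAL so the division keeps the fractional part

Corrected query:
SELECT author, SUM(pages) * 1.0 / COUNT(*) AS avg_pages FROM books GROUP BY author

Result:
author  | avg_pages 
--------+-----------
Austen  | 621       
Le Guin | 469.666667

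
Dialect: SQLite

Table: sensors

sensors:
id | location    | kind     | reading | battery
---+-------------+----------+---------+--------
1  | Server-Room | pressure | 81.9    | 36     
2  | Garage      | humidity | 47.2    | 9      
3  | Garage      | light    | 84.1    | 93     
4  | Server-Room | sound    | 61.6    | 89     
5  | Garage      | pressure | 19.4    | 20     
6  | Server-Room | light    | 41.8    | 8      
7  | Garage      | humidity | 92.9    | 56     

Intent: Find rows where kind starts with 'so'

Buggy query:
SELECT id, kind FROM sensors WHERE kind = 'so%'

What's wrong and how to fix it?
Bug: Wildcards only work with LIKE; '=' treats '%' as a literal character

Fix: Replace '=' with LIKE so 'so%' is treated as a pattern

Corrected query:
SELECT id, kind FROM sensors WHERE kind LIKE 'so%'

Result:
id | kind 
---+------
4  | sound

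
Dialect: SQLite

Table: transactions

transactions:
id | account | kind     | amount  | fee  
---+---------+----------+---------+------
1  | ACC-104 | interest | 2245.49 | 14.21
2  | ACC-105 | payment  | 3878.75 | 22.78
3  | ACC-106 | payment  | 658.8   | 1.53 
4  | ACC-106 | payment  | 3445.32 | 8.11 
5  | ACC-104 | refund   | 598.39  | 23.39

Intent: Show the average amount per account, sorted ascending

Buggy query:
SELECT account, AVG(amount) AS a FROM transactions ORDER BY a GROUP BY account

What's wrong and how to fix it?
Bug: ORDER BY appears before GROUP BY; SQL clause order requires GROUP BY first

Fix: Move ORDER BY to the end, after GROUP BY

Corrected query:
SELECT account, AVG(amount) AS a FROM transactions GROUP BY account ORDER BY a

Result:
account | a      
--------+--------
ACC-104 | 1421.94
ACC-106 | 2052.06
ACC-105 | 3878.75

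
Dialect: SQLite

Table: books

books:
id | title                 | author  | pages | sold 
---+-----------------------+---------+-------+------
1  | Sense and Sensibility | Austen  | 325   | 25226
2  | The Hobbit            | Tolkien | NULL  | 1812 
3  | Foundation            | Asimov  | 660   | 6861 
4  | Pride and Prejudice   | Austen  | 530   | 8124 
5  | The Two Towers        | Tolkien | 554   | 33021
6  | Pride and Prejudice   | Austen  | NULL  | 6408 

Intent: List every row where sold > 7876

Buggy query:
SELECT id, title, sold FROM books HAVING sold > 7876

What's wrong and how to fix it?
Bug: This is a non-aggregate query (no GROUP BY, no aggregates), so in SQLite the HAVING clause is invalid here; a row-level condition belongs in WHERE

Fix: Use WHERE for row-level filtering

Corrected query:
SELECT id, title, sold FROM books WHERE sold > 7876

Result:
id | title                 | sold 
---+-----------------------+------
1  | Sense and Sensibility | 25226
4  | Pride and Prejudice   | 8124 
5  | The Two Towers        | 33021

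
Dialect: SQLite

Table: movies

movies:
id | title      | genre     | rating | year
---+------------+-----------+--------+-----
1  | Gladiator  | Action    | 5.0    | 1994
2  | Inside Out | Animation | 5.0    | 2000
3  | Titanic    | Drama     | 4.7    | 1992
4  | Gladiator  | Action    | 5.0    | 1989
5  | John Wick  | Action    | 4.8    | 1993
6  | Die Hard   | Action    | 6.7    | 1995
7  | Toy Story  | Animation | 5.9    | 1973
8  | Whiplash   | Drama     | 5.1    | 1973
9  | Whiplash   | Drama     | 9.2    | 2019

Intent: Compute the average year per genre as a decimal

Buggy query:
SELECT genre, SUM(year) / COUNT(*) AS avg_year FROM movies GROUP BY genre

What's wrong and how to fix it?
Bug: Both operands are integers, so '/' performs integer division and truncates

Fix: Multiply by 1.0 (or CAST to REAL) to force floating-point division

Corrected query:
SELECT genre, SUM(year) * 1.0 / COUNT(*) AS avg_year FROM movies GROUP BY genre

Result:
genre     | avg_year   
----------+------------
Action    | 1992.75    
Animation | 1986.5     
Drama     | 1994.666667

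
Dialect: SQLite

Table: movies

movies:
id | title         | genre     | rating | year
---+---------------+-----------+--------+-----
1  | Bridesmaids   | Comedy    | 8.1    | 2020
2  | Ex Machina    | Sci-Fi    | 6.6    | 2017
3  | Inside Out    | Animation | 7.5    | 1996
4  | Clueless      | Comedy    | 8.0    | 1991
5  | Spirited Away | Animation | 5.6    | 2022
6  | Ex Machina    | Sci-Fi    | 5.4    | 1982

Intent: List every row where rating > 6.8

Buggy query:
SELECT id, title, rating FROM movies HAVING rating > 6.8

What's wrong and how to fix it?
Bug: HAVING filters the output of aggregation, but this query has no GROUP BY and no aggregate functions, so SQLite rejects it (HAVING clause on a non-aggregate query); the condition here is per row

Fix: Replace HAVING with WHERE since the condition applies to individual rows

Corrected query:
SELECT id, title, rating FROM movies WHERE rating > 6.8

Result:
id | title       | rating
---+-------------+-------
1  | Bridesmaids | 8.1   
3  | Inside Out  | 7.5   
4  | Clueless    | 8     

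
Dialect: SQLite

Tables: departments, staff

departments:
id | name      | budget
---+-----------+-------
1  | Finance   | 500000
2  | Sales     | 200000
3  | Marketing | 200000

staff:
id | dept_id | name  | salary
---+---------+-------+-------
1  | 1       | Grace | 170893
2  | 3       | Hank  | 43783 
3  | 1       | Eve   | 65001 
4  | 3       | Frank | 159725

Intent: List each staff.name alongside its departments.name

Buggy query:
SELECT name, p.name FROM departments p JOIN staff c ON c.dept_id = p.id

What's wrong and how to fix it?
Bug: Both tables have a 'name' column; the unqualified reference is ambiguous

Fix: Qualify the column with its table alias (c.name)

Corrected query:
SELECT c.name, p.name FROM departments p JOIN staff c ON c.dept_id = p.id

Result:
name  | name     
------+----------
Grace | Finance  
Hank  | Marketing
Eve   | Finance  
Frank | Marketing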